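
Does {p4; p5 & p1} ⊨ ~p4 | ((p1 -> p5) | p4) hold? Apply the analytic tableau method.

Initial set: {p4; (p5 & p1); ~(~p4 | ((p1 -> p5) | p4))}.
(p5 & p1): α-rule — add p5, p1.
~(~p4 | ((p1 -> p5) | p4)): α-rule — add ~~p4, ~((p1 -> p5) | p4).
~((p1 -> p5) | p4): α-rule — add ~(p1 -> p5), ~p4.
× closes — contains both p4 and ~p4.
All 1 branch closes.
Every branch closed, so the premises entail the conclusion.

Yes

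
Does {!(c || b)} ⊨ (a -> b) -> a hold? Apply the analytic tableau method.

No

Initial set: {!(c || b); !((a -> b) -> a)}.
!(c || b): α-rule — add !c, !b.
!((a -> b) -> a): α-rule — add (a -> b), !a.
(a -> b): β-rule — branch into !a  //  b.
  branch 1 (add !a):
    ○ open, literals {a=F, b=F, c=F}.
  branch 2 (add b):
    × closes — contains both b and !b.
1 branch closed, 1 open.
An open branch gives a countermodel: a=F, b=F, c=F (unmentioned atoms arbitrary); the premises hold there but the conclusion fails.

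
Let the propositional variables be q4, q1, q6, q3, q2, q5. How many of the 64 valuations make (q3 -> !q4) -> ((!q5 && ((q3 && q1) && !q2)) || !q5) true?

Initial set: {((q3 -> !q4) -> ((!q5 && ((q3 && q1) && !q2)) || !q5))}.
((q3 -> !q4) -> ((!q5 && ((q3 && q1) && !q2)) || !q5)): β-rule — branch into !(q3 -> !q4)  //  ((!q5 && ((q3 && q1) && !q2)) || !q5).
  branch 1 (add !(q3 -> !q4)):
    !(q3 -> !q4): α-rule — add q3, !!q4.
    ○ open, literals {q3=T, q4=T}.
  branch 2 (add ((!q5 && ((q3 && q1) && !q2)) || !q5)):
    ((!q5 && ((q3 && q1) && !q2)) || !q5): β-rule — branch into (!q5 && ((q3 && q1) && !q2))  //  !q5.
      branch 2.1 (add (!q5 && ((q3 && q1) && !q2))):
        (!q5 && ((q3 && q1) && !q2)): α-rule — add !q5, ((q3 && q1) && !q2).
        ((q3 && q1) && !q2): α-rule — add (q3 && q1), !q2.
        (q3 && q1): α-rule — add q3, q1.
        ○ open, literals {q1=T, q2=F, q3=T, q5=F}.
      branch 2.2 (add !q5):
        ○ open, literals {q5=F}.
0 branches closed, 3 open.
Each open branch fixes some atoms; the unmentioned ones are free. Counting distinct full assignments: branch {q3=T, q4=T} (q1, q6, q2, q5) contributes 16 new; branch {q1=T, q2=F, q3=T, q5=F} (q4, q6) contributes 2 new; branch {q5=F} (q4, q1, q6, q3, q2) contributes 22 new. Total: 40.

40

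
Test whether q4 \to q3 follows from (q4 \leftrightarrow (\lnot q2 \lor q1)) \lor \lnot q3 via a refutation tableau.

No

Initial set: {T ((q4 \leftrightarrow (\lnot q2 \lor q1)) \lor \lnot q3); F (q4 \to q3)}.
F (q4 \to q3): α-rule — add T q4, F q3.
T ((q4 \leftrightarrow (\lnot q2 \lor q1)) \lor \lnot q3): β-rule — branch into T (q4 \leftrightarrow (\lnot q2 \lor q1))  //  T \lnot q3.
  branch 1 (add T (q4 \leftrightarrow (\lnot q2 \lor q1))):
    T (q4 \leftrightarrow (\lnot q2 \lor q1)): β-rule — branch into T q4, T (\lnot q2 \lor q1)  //  F q4, F (\lnot q2 \lor q1).
      branch 1.1 (add T q4, T (\lnot q2 \lor q1)):
        T (\lnot q2 \lor q1): β-rule — branch into T \lnot q2  //  T q1.
          branch 1.1.1 (add T \lnot q2):
            ○ open, literals {q2=false, q3=false, q4=true}.
          branch 1.1.2 (add T q1):
            ○ open, literals {q1=true, q3=false, q4=true}.
      branch 1.2 (add F q4, F (\lnot q2 \lor q1)):
        × closes — contains both q4 and \lnot q4.
  branch 2 (add T \lnot q3):
    ○ open, literals {q3=false, q4=true}.
1 branch closed, 3 open.
An open branch gives a countermodel: q2=false, q3=false, q4=true (unmentioned atoms arbitrary); the premises hold there but the conclusion fails.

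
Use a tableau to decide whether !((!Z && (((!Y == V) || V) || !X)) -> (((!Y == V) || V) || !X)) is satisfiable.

Unsatisfiable

Initial set: {!((!Z && (((!Y == V) || V) || !X)) -> (((!Y == V) || V) || !X))}.
!((!Z && (((!Y == V) || V) || !X)) -> (((!Y == V) || V) || !X)): α-rule — add (!Z && (((!Y == V) || V) || !X)), !(((!Y == V) || V) || !X).
(!Z && (((!Y == V) || V) || !X)): α-rule — add !Z, (((!Y == V) || V) || !X).
!(((!Y == V) || V) || !X): α-rule — add !((!Y == V) || V), !!X.
!((!Y == V) || V): α-rule — add !(!Y == V), !V.
(((!Y == V) || V) || !X): β-rule — branch into ((!Y == V) || V)  //  !X.
  branch 1 (add ((!Y == V) || V)):
    !(!Y == V): β-rule — branch into !Y, !V  //  !!Y, V.
      branch 1.1 (add !Y, !V):
        ((!Y == V) || V): β-rule — branch into (!Y == V)  //  V.
          branch 1.1.1 (add (!Y == V)):
            (!Y == V): β-rule — branch into !Y, V  //  !!Y, !V.
              branch 1.1.1.1 (add !Y, V):
                × closes — contains both V and !V.
              branch 1.1.1.2 (add !!Y, !V):
                × closes — contains both Y and !Y.
          branch 1.1.2 (add V):
            × closes — contains both V and !V.
      branch 1.2 (add !!Y, V):
        × closes — contains both V and !V.
  branch 2 (add !X):
    × closes — contains both X and !X.
All 5 branches close.
Every branch closed; the formula is unsatisfiable.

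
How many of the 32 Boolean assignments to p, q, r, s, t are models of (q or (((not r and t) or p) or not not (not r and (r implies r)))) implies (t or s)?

Initial set: {T ((q or (((not r and t) or p) or not not (not r and (r implies r)))) implies (t or s))}.
T ((q or (((not r and t) or p) or not not (not r and (r implies r)))) implies (t or s)): β-rule — branch into F (q or (((not r and t) or p) or not not (not r and (r implies r))))  //  T (t or s).
  branch 1 (add F (q or (((not r and t) or p) or not not (not r and (r implies r))))):
    F (q or (((not r and t) or p) or not not (not r and (r implies r)))): α-rule — add F q, F (((not r and t) or p) or not not (not r and (r implies r))).
    F (((not r and t) or p) or not not (not r and (r implies r))): α-rule — add F ((not r and t) or p), F not not (not r and (r implies r)).
    F ((not r and t) or p): α-rule — add F (not r and t), F p.
    F not not (not r and (r implies r)): drop double negation, giving F (not r and (r implies r)).
    F (not r and t): β-rule — branch into F not r  //  F t.
      branch 1.1 (add F not r):
        F (not r and (r implies r)): β-rule — branch into F not r  //  F (r implies r).
          branch 1.1.1 (add F not r):
            ○ open, literals {p=0, q=0, r=1}.
          branch 1.1.2 (add F (r implies r)):
            F (r implies r): α-rule — add T r, F r.
            × closes — contains both r and not r.
      branch 1.2 (add F t):
        F (not r and (r implies r)): β-rule — branch into F not r  //  F (r implies r).
          branch 1.2.1 (add F not r):
            ○ open, literals {p=0, q=0, r=1, t=0}.
          branch 1.2.2 (add F (r implies r)):
            F (r implies r): α-rule — add T r, F r.
            × closes — contains both r and not r.
  branch 2 (add T (t or s)):
    T (t or s): β-rule — branch into T t  //  T s.
      branch 2.1 (add T t):
        ○ open, literals {t=1}.
      branch 2.2 (add T s):
        ○ open, literals {s=1}.
2 branches closed, 4 open.
Each open branch fixes some atoms; the unmentioned ones are free. Counting distinct full assignments: branch {p=0, q=0, r=1} (s, t) contributes 4 new; branch {p=0, q=0, r=1, t=0} (s) contributes 0 new; branch {t=1} (p, q, r, s) contributes 14 new; branch {s=1} (p, q, r, t) contributes 7 new. Total: 25.

25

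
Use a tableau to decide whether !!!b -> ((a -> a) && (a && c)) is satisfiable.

Initial set: {(!!!b -> ((a -> a) && (a && c)))}.
(!!!b -> ((a -> a) && (a && c))): β-rule — branch into !!!!b  //  ((a -> a) && (a && c)).
  branch 1 (add !!!!b):
    !!!!b: drop double negation, giving !!b.
    ○ open, literals {b=true}.
  branch 2 (add ((a -> a) && (a && c))):
    ((a -> a) && (a && c)): α-rule — add (a -> a), (a && c).
    (a && c): α-rule — add a, c.
    (a -> a): β-rule — branch into !a  //  a.
      branch 2.1 (add !a):
        × closes — contains both a and !a.
      branch 2.2 (add a):
        ○ open, literals {a=true, c=true}.
1 branch closed, 2 open.
An open branch gives a satisfying assignment: b=true.

Satisfiable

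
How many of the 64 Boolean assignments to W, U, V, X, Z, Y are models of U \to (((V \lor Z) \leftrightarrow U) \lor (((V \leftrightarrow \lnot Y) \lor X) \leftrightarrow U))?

Initial set: {(U \to (((V \lor Z) \leftrightarrow U) \lor (((V \leftrightarrow \lnot Y) \lor X) \leftrightarrow U)))}.
(U \to (((V \lor Z) \leftrightarrow U) \lor (((V \leftrightarrow \lnot Y) \lor X) \leftrightarrow U))): β-rule — branch into \lnot U  //  (((V \lor Z) \leftrightarrow U) \lor (((V \leftrightarrow \lnot Y) \lor X) \leftrightarrow U)).
  branch 1 (add \lnot U):
    ○ open, literals {U=F}.
  branch 2 (add (((V \lor Z) \leftrightarrow U) \lor (((V \leftrightarrow \lnot Y) \lor X) \leftrightarrow U))):
    (((V \lor Z) \leftrightarrow U) \lor (((V \leftrightarrow \lnot Y) \lor X) \leftrightarrow U)): β-rule — branch into ((V \lor Z) \leftrightarrow U)  //  (((V \leftrightarrow \lnot Y) \lor X) \leftrightarrow U).
      branch 2.1 (add ((V \lor Z) \leftrightarrow U)):
        ((V \lor Z) \leftrightarrow U): β-rule — branch into (V \lor Z), U  //  \lnot (V \lor Z), \lnot U.
          branch 2.1.1 (add (V \lor Z), U):
            (V \lor Z): β-rule — branch into V  //  Z.
              branch 2.1.1.1 (add V):
                ○ open, literals {U=T, V=T}.
              branch 2.1.1.2 (add Z):
                ○ open, literals {U=T, Z=T}.
          branch 2.1.2 (add \lnot (V \lor Z), \lnot U):
            \lnot (V \lor Z): α-rule — add \lnot V, \lnot Z.
            ○ open, literals {U=F, V=F, Z=F}.
      branch 2.2 (add (((V \leftrightarrow \lnot Y) \lor X) \leftrightarrow U)):
        (((V \leftrightarrow \lnot Y) \lor X) \leftrightarrow U): β-rule — branch into ((V \leftrightarrow \lnot Y) \lor X), U  //  \lnot ((V \leftrightarrow \lnot Y) \lor X), \lnot U.
          branch 2.2.1 (add ((V \leftrightarrow \lnot Y) \lor X), U):
            ((V \leftrightarrow \lnot Y) \lor X): β-rule — branch into (V \leftrightarrow \lnot Y)  //  X.
              branch 2.2.1.1 (add (V \leftrightarrow \lnot Y)):
                (V \leftrightarrow \lnot Y): β-rule — branch into V, \lnot Y  //  \lnot V, \lnot \lnot Y.
                  branch 2.2.1.1.1 (add V, \lnot Y):
                    ○ open, literals {U=T, V=T, Y=F}.
                  branch 2.2.1.1.2 (add \lnot V, \lnot \lnot Y):
                    ○ open, literals {U=T, V=F, Y=T}.
              branch 2.2.1.2 (add X):
                ○ open, literals {U=T, X=T}.
          branch 2.2.2 (add \lnot ((V \leftrightarrow \lnot Y) \lor X), \lnot U):
            \lnot ((V \leftrightarrow \lnot Y) \lor X): α-rule — add \lnot (V \leftrightarrow \lnot Y), \lnot X.
            \lnot (V \leftrightarrow \lnot Y): β-rule — branch into V, \lnot \lnot Y  //  \lnot V, \lnot Y.
              branch 2.2.2.1 (add V, \lnot \lnot Y):
                ○ open, literals {U=F, V=T, X=F, Y=T}.
              branch 2.2.2.2 (add \lnot V, \lnot Y):
                ○ open, literals {U=F, V=F, X=F, Y=F}.
0 branches closed, 9 open.
Each open branch fixes some atoms; the unmentioned ones are free. Counting distinct full assignments: branch {U=F} (W, V, X, Z, Y) contributes 32 new; branch {U=T, V=T} (W, X, Z, Y) contributes 16 new; branch {U=T, Z=T} (W, V, X, Y) contributes 8 new; branch {U=F, V=F, Z=F} (W, X, Y) contributes 0 new; branch {U=T, V=T, Y=F} (W, X, Z) contributes 0 new; branch {U=T, V=F, Y=T} (W, X, Z) contributes 4 new; branch {U=T, X=T} (W, V, Z, Y) contributes 2 new; branch {U=F, V=T, X=F, Y=T} (W, Z) contributes 0 new; branch {U=F, V=F, X=F, Y=F} (W, Z) contributes 0 new. Total: 62.

62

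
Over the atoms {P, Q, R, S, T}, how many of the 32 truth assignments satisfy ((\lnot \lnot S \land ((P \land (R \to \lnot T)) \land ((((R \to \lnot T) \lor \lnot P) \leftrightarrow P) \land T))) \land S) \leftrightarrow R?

Initial set: {(((\lnot \lnot S \land ((P \land (R \to \lnot T)) \land ((((R \to \lnot T) \lor \lnot P) \leftrightarrow P) \land T))) \land S) \leftrightarrow R)}.
(((\lnot \lnot S \land ((P \land (R \to \lnot T)) \land ((((R \to \lnot T) \lor \lnot P) \leftrightarrow P) \land T))) \land S) \leftrightarrow R): β-rule — branch into ((\lnot \lnot S \land ((P \land (R \to \lnot T)) \land ((((R \to \lnot T) \lor \lnot P) \leftrightarrow P) \land T))) \land S), R  //  \lnot ((\lnot \lnot S \land ((P \land (R \to \lnot T)) \land ((((R \to \lnot T) \lor \lnot P) \leftrightarrow P) \land T))) \land S), \lnot R.
  branch 1 (add ((\lnot \lnot S \land ((P \land (R \to \lnot T)) \land ((((R \to \lnot T) \lor \lnot P) \leftrightarrow P) \land T))) \land S), R):
    ((\lnot \lnot S \land ((P \land (R \to \lnot T)) \land ((((R \to \lnot T) \lor \lnot P) \leftrightarrow P) \land T))) \land S): α-rule — add (\lnot \lnot S \land ((P \land (R \to \lnot T)) \land ((((R \to \lnot T) \lor \lnot P) \leftrightarrow P) \land T))), S.
    (\lnot \lnot S \land ((P \land (R \to \lnot T)) \land ((((R \to \lnot T) \lor \lnot P) \leftrightarrow P) \land T))): α-rule — add \lnot \lnot S, ((P \land (R \to \lnot T)) \land ((((R \to \lnot T) \lor \lnot P) \leftrightarrow P) \land T)).
    \lnot \lnot S: drop double negation, giving S.
    ((P \land (R \to \lnot T)) \land ((((R \to \lnot T) \lor \lnot P) \leftrightarrow P) \land T)): α-rule — add (P \land (R \to \lnot T)), ((((R \to \lnot T) \lor \lnot P) \leftrightarrow P) \land T).
    (P \land (R \to \lnot T)): α-rule — add P, (R \to \lnot T).
    ((((R \to \lnot T) \lor \lnot P) \leftrightarrow P) \land T): α-rule — add (((R \to \lnot T) \lor \lnot P) \leftrightarrow P), T.
    (R \to \lnot T): β-rule — branch into \lnot R  //  \lnot T.
      branch 1.1 (add \lnot R):
        × closes — contains both R and \lnot R.
      branch 1.2 (add \lnot T):
        × closes — contains both T and \lnot T.
  branch 2 (add \lnot ((\lnot \lnot S \land ((P \land (R \to \lnot T)) \land ((((R \to \lnot T) \lor \lnot P) \leftrightarrow P) \land T))) \land S), \lnot R):
    \lnot ((\lnot \lnot S \land ((P \land (R \to \lnot T)) \land ((((R \to \lnot T) \lor \lnot P) \leftrightarrow P) \land T))) \land S): β-rule — branch into \lnot (\lnot \lnot S \land ((P \land (R \to \lnot T)) \land ((((R \to \lnot T) \lor \lnot P) \leftrightarrow P) \land T)))  //  \lnot S.
      branch 2.1 (add \lnot (\lnot \lnot S \land ((P \land (R \to \lnot T)) \land ((((R \to \lnot T) \lor \lnot P) \leftrightarrow P) \land T)))):
        \lnot (\lnot \lnot S \land ((P \land (R \to \lnot T)) \land ((((R \to \lnot T) \lor \lnot P) \leftrightarrow P) \land T))): β-rule — branch into \lnot \lnot \lnot S  //  \lnot ((P \land (R \to \lnot T)) \land ((((R \to \lnot T) \lor \lnot P) \leftrightarrow P) \land T)).
          branch 2.1.1 (add \lnot \lnot \lnot S):
            \lnot \lnot \lnot S: drop double negation, giving \lnot S.
            ○ open, literals {R=0, S=0}.
          branch 2.1.2 (add \lnot ((P \land (R \to \lnot T)) \land ((((R \to \lnot T) \lor \lnot P) \leftrightarrow P) \land T))):
            \lnot ((P \land (R \to \lnot T)) \land ((((R \to \lnot T) \lor \lnot P) \leftrightarrow P) \land T)): β-rule — branch into \lnot (P \land (R \to \lnot T))  //  \lnot ((((R \to \lnot T) \lor \lnot P) \leftrightarrow P) \land T).
              branch 2.1.2.1 (add \lnot (P \land (R \to \lnot T))):
                \lnot (P \land (R \to \lnot T)): β-rule — branch into \lnot P  //  \lnot (R \to \lnot T).
                  branch 2.1.2.1.1 (add \lnot P):
                    ○ open, literals {P=0, R=0}.
                  branch 2.1.2.1.2 (add \lnot (R \to \lnot T)):
                    \lnot (R \to \lnot T): α-rule — add R, \lnot \lnot T.
                    × closes — contains both R and \lnot R.
              branch 2.1.2.2 (add \lnot ((((R \to \lnot T) \lor \lnot P) \leftrightarrow P) \land T)):
                \lnot ((((R \to \lnot T) \lor \lnot P) \leftrightarrow P) \land T): β-rule — branch into \lnot (((R \to \lnot T) \lor \lnot P) \leftrightarrow P)  //  \lnot T.
                  branch 2.1.2.2.1 (add \lnot (((R \to \lnot T) \lor \lnot P) \leftrightarrow P)):
                    \lnot (((R \to \lnot T) \lor \lnot P) \leftrightarrow P): β-rule — branch into ((R \to \lnot T) \lor \lnot P), \lnot P  //  \lnot ((R \to \lnot T) \lor \lnot P), P.
                      branch 2.1.2.2.1.1 (add ((R \to \lnot T) \lor \lnot P), \lnot P):
                        ((R \to \lnot T) \lor \lnot P): β-rule — branch into (R \to \lnot T)  //  \lnot P.
                          branch 2.1.2.2.1.1.1 (add (R \to \lnot T)):
                            (R \to \lnot T): β-rule — branch into \lnot R  //  \lnot T.
                              branch 2.1.2.2.1.1.1.1 (add \lnot R):
                                ○ open, literals {P=0, R=0}.
                              branch 2.1.2.2.1.1.1.2 (add \lnot T):
                                ○ open, literals {P=0, R=0, T=0}.
                          branch 2.1.2.2.1.1.2 (add \lnot P):
                            ○ open, literals {P=0, R=0}.
                      branch 2.1.2.2.1.2 (add \lnot ((R \to \lnot T) \lor \lnot P), P):
                        \lnot ((R \to \lnot T) \lor \lnot P): α-rule — add \lnot (R \to \lnot T), \lnot \lnot P.
                        \lnot (R \to \lnot T): α-rule — add R, \lnot \lnot T.
                        × closes — contains both R and \lnot R.
                  branch 2.1.2.2.2 (add \lnot T):
                    ○ open, literals {R=0, T=0}.
      branch 2.2 (add \lnot S):
        ○ open, literals {R=0, S=0}.
4 branches closed, 7 open.
Each open branch fixes some atoms; the unmentioned ones are free. Counting distinct full assignments: branch {R=0, S=0} (P, Q, T) contributes 8 new; branch {P=0, R=0} (Q, S, T) contributes 4 new; branch {P=0, R=0} (Q, S, T) contributes 0 new; branch {P=0, R=0, T=0} (Q, S) contributes 0 new; branch {P=0, R=0} (Q, S, T) contributes 0 new; branch {R=0, T=0} (P, Q, S) contributes 2 new; branch {R=0, S=0} (P, Q, T) contributes 0 new. Total: 14.

14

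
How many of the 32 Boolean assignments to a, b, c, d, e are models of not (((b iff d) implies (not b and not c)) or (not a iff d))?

Initial set: {not (((b iff d) implies (not b and not c)) or (not a iff d))}.
not (((b iff d) implies (not b and not c)) or (not a iff d)): α-rule — add not ((b iff d) implies (not b and not c)), not (not a iff d).
not ((b iff d) implies (not b and not c)): α-rule — add (b iff d), not (not b and not c).
not (not a iff d): β-rule — branch into not a, not d  //  not not a, d.
  branch 1 (add not a, not d):
    (b iff d): β-rule — branch into b, d  //  not b, not d.
      branch 1.1 (add b, d):
        × closes — contains both d and not d.
      branch 1.2 (add not b, not d):
        not (not b and not c): β-rule — branch into not not b  //  not not c.
          branch 1.2.1 (add not not b):
            × closes — contains both b and not b.
          branch 1.2.2 (add not not c):
            ○ open, literals {a=0, b=0, c=1, d=0}.
  branch 2 (add not not a, d):
    (b iff d): β-rule — branch into b, d  //  not b, not d.
      branch 2.1 (add b, d):
        not (not b and not c): β-rule — branch into not not b  //  not not c.
          branch 2.1.1 (add not not b):
            ○ open, literals {a=1, b=1, d=1}.
          branch 2.1.2 (add not not c):
            ○ open, literals {a=1, b=1, c=1, d=1}.
      branch 2.2 (add not b, not d):
        × closes — contains both d and not d.
3 branches closed, 3 open.
Each open branch fixes some atoms; the unmentioned ones are free. Counting distinct full assignments: branch {a=0, b=0, c=1, d=0} (e) contributes 2 new; branch {a=1, b=1, d=1} (c, e) contributes 4 new; branch {a=1, b=1, c=1, d=1} (e) contributes 0 new. Total: 6.

6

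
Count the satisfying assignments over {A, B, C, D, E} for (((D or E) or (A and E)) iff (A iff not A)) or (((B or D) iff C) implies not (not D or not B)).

24

Initial set: {T ((((D or E) or (A and E)) iff (A iff not A)) or (((B or D) iff C) implies not (not D or not B)))}.
T ((((D or E) or (A and E)) iff (A iff not A)) or (((B or D) iff C) implies not (not D or not B))): β-rule — branch into T (((D or E) or (A and E)) iff (A iff not A))  //  T (((B or D) iff C) implies not (not D or not B)).
  branch 1 (add T (((D or E) or (A and E)) iff (A iff not A))):
    T (((D or E) or (A and E)) iff (A iff not A)): β-rule — branch into T ((D or E) or (A and E)), T (A iff not A)  //  F ((D or E) or (A and E)), F (A iff not A).
      branch 1.1 (add T ((D or E) or (A and E)), T (A iff not A)):
        T ((D or E) or (A and E)): β-rule — branch into T (D or E)  //  T (A and E).
          branch 1.1.1 (add T (D or E)):
            T (A iff not A): β-rule — branch into T A, T not A  //  F A, F not A.
              branch 1.1.1.1 (add T A, T not A):
                × closes — contains both A and not A.
              branch 1.1.1.2 (add F A, F not A):
                × closes — contains both A and not A.
          branch 1.1.2 (add T (A and E)):
            T (A and E): α-rule — add T A, T E.
            T (A iff not A): β-rule — branch into T A, T not A  //  F A, F not A.
              branch 1.1.2.1 (add T A, T not A):
                × closes — contains both A and not A.
              branch 1.1.2.2 (add F A, F not A):
                × closes — contains both A and not A.
      branch 1.2 (add F ((D or E) or (A and E)), F (A iff not A)):
        F ((D or E) or (A and E)): α-rule — add F (D or E), F (A and E).
        F (D or E): α-rule — add F D, F E.
        F (A iff not A): β-rule — branch into T A, F not A  //  F A, T not A.
          branch 1.2.1 (add T A, F not A):
            F (A and E): β-rule — branch into F A  //  F E.
              branch 1.2.1.1 (add F A):
                × closes — contains both A and not A.
              branch 1.2.1.2 (add F E):
                ○ open, literals {A=1, D=0, E=0}.
          branch 1.2.2 (add F A, T not A):
            F (A and E): β-rule — branch into F A  //  F E.
              branch 1.2.2.1 (add F A):
                ○ open, literals {A=0, D=0, E=0}.
              branch 1.2.2.2 (add F E):
                ○ open, literals {A=0, D=0, E=0}.
  branch 2 (add T (((B or D) iff C) implies not (not D or not B))):
    T (((B or D) iff C) implies not (not D or not B)): β-rule — branch into F ((B or D) iff C)  //  T not (not D or not B).
      branch 2.1 (add F ((B or D) iff C)):
        F ((B or D) iff C): β-rule — branch into T (B or D), F C  //  F (B or D), T C.
          branch 2.1.1 (add T (B or D), F C):
            T (B or D): β-rule — branch into T B  //  T D.
              branch 2.1.1.1 (add T B):
                ○ open, literals {B=1, C=0}.
              branch 2.1.1.2 (add T D):
                ○ open, literals {C=0, D=1}.
          branch 2.1.2 (add F (B or D), T C):
            F (B or D): α-rule — add F B, F D.
            ○ open, literals {B=0, C=1, D=0}.
      branch 2.2 (add T not (not D or not B)):
        T not (not D or not B): α-rule — add F not D, F not B.
        ○ open, literals {B=1, D=1}.
5 branches closed, 7 open.
Each open branch fixes some atoms; the unmentioned ones are free. Counting distinct full assignments: branch {A=1, D=0, E=0} (B, C) contributes 4 new; branch {A=0, D=0, E=0} (B, C) contributes 4 new; branch {A=0, D=0, E=0} (B, C) contributes 0 new; branch {B=1, C=0} (A, D, E) contributes 6 new; branch {C=0, D=1} (A, B, E) contributes 4 new; branch {B=0, C=1, D=0} (A, E) contributes 2 new; branch {B=1, D=1} (A, C, E) contributes 4 new. Total: 24.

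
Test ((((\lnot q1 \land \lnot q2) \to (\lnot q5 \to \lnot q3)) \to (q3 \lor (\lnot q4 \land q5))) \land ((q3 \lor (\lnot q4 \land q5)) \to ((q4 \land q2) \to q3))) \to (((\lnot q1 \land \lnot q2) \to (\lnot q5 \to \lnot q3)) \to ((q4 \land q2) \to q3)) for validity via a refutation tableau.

Assume the negation and expand:
Initial set: {\lnot (((((\lnot q1 \land \lnot q2) \to (\lnot q5 \to \lnot q3)) \to (q3 \lor (\lnot q4 \land q5))) \land ((q3 \lor (\lnot q4 \land q5)) \to ((q4 \land q2) \to q3))) \to (((\lnot q1 \land \lnot q2) \to (\lnot q5 \to \lnot q3)) \to ((q4 \land q2) \to q3)))}.
\lnot (((((\lnot q1 \land \lnot q2) \to (\lnot q5 \to \lnot q3)) \to (q3 \lor (\lnot q4 \land q5))) \land ((q3 \lor (\lnot q4 \land q5)) \to ((q4 \land q2) \to q3))) \to (((\lnot q1 \land \lnot q2) \to (\lnot q5 \to \lnot q3)) \to ((q4 \land q2) \to q3))): α-rule — add ((((\lnot q1 \land \lnot q2) \to (\lnot q5 \to \lnot q3)) \to (q3 \lor (\lnot q4 \land q5))) \land ((q3 \lor (\lnot q4 \land q5)) \to ((q4 \land q2) \to q3))), \lnot (((\lnot q1 \land \lnot q2) \to (\lnot q5 \to \lnot q3)) \to ((q4 \land q2) \to q3)).
((((\lnot q1 \land \lnot q2) \to (\lnot q5 \to \lnot q3)) \to (q3 \lor (\lnot q4 \land q5))) \land ((q3 \lor (\lnot q4 \land q5)) \to ((q4 \land q2) \to q3))): α-rule — add (((\lnot q1 \land \lnot q2) \to (\lnot q5 \to \lnot q3)) \to (q3 \lor (\lnot q4 \land q5))), ((q3 \lor (\lnot q4 \land q5)) \to ((q4 \land q2) \to q3)).
\lnot (((\lnot q1 \land \lnot q2) \to (\lnot q5 \to \lnot q3)) \to ((q4 \land q2) \to q3)): α-rule — add ((\lnot q1 \land \lnot q2) \to (\lnot q5 \to \lnot q3)), \lnot ((q4 \land q2) \to q3).
\lnot ((q4 \land q2) \to q3): α-rule — add (q4 \land q2), \lnot q3.
(q4 \land q2): α-rule — add q4, q2.
(((\lnot q1 \land \lnot q2) \to (\lnot q5 \to \lnot q3)) \to (q3 \lor (\lnot q4 \land q5))): β-rule — branch into \lnot ((\lnot q1 \land \lnot q2) \to (\lnot q5 \to \lnot q3))  //  (q3 \lor (\lnot q4 \land q5)).
  branch 1 (add \lnot ((\lnot q1 \land \lnot q2) \to (\lnot q5 \to \lnot q3))):
    \lnot ((\lnot q1 \land \lnot q2) \to (\lnot q5 \to \lnot q3)): α-rule — add (\lnot q1 \land \lnot q2), \lnot (\lnot q5 \to \lnot q3).
    (\lnot q1 \land \lnot q2): α-rule — add \lnot q1, \lnot q2.
    × closes — contains both q2 and \lnot q2.
  branch 2 (add (q3 \lor (\lnot q4 \land q5))):
    ((q3 \lor (\lnot q4 \land q5)) \to ((q4 \land q2) \to q3)): β-rule — branch into \lnot (q3 \lor (\lnot q4 \land q5))  //  ((q4 \land q2) \to q3).
      branch 2.1 (add \lnot (q3 \lor (\lnot q4 \land q5))):
        \lnot (q3 \lor (\lnot q4 \land q5)): α-rule — add \lnot q3, \lnot (\lnot q4 \land q5).
        ((\lnot q1 \land \lnot q2) \to (\lnot q5 \to \lnot q3)): β-rule — branch into \lnot (\lnot q1 \land \lnot q2)  //  (\lnot q5 \to \lnot q3).
          branch 2.1.1 (add \lnot (\lnot q1 \land \lnot q2)):
            (q3 \lor (\lnot q4 \land q5)): β-rule — branch into q3  //  (\lnot q4 \land q5).
              branch 2.1.1.1 (add q3):
                × closes — contains both q3 and \lnot q3.
              branch 2.1.1.2 (add (\lnot q4 \land q5)):
                (\lnot q4 \land q5): α-rule — add \lnot q4, q5.
                × closes — contains both q4 and \lnot q4.
          branch 2.1.2 (add (\lnot q5 \to \lnot q3)):
            (q3 \lor (\lnot q4 \land q5)): β-rule — branch into q3  //  (\lnot q4 \land q5).
              branch 2.1.2.1 (add q3):
                × closes — contains both q3 and \lnot q3.
              branch 2.1.2.2 (add (\lnot q4 \land q5)):
                (\lnot q4 \land q5): α-rule — add \lnot q4, q5.
                × closes — contains both q4 and \lnot q4.
      branch 2.2 (add ((q4 \land q2) \to q3)):
        ((\lnot q1 \land \lnot q2) \to (\lnot q5 \to \lnot q3)): β-rule — branch into \lnot (\lnot q1 \land \lnot q2)  //  (\lnot q5 \to \lnot q3).
          branch 2.2.1 (add \lnot (\lnot q1 \land \lnot q2)):
            (q3 \lor (\lnot q4 \land q5)): β-rule — branch into q3  //  (\lnot q4 \land q5).
              branch 2.2.1.1 (add q3):
                × closes — contains both q3 and \lnot q3.
              branch 2.2.1.2 (add (\lnot q4 \land q5)):
                (\lnot q4 \land q5): α-rule — add \lnot q4, q5.
                × closes — contains both q4 and \lnot q4.
          branch 2.2.2 (add (\lnot q5 \to \lnot q3)):
            (q3 \lor (\lnot q4 \land q5)): β-rule — branch into q3  //  (\lnot q4 \land q5).
              branch 2.2.2.1 (add q3):
                × closes — contains both q3 and \lnot q3.
              branch 2.2.2.2 (add (\lnot q4 \land q5)):
                (\lnot q4 \land q5): α-rule — add \lnot q4, q5.
                × closes — contains both q4 and \lnot q4.
All 9 branches close.
Every branch closed, so the negation is unsatisfiable and the formula is valid.

Valid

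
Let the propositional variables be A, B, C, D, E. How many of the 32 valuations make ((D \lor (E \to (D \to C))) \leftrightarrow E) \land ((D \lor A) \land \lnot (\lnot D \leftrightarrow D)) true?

Initial set: {(((D \lor (E \to (D \to C))) \leftrightarrow E) \land ((D \lor A) \land \lnot (\lnot D \leftrightarrow D)))}.
(((D \lor (E \to (D \to C))) \leftrightarrow E) \land ((D \lor A) \land \lnot (\lnot D \leftrightarrow D))): α-rule — add ((D \lor (E \to (D \to C))) \leftrightarrow E), ((D \lor A) \land \lnot (\lnot D \leftrightarrow D)).
((D \lor A) \land \lnot (\lnot D \leftrightarrow D)): α-rule — add (D \lor A), \lnot (\lnot D \leftrightarrow D).
((D \lor (E \to (D \to C))) \leftrightarrow E): β-rule — branch into (D \lor (E \to (D \to C))), E  //  \lnot (D \lor (E \to (D \to C))), \lnot E.
  branch 1 (add (D \lor (E \to (D \to C))), E):
    (D \lor A): β-rule — branch into D  //  A.
      branch 1.1 (add D):
        \lnot (\lnot D \leftrightarrow D): β-rule — branch into \lnot D, \lnot D  //  \lnot \lnot D, D.
          branch 1.1.1 (add \lnot D, \lnot D):
            × closes — contains both D and \lnot D.
          branch 1.1.2 (add \lnot \lnot D, D):
            (D \lor (E \to (D \to C))): β-rule — branch into D  //  (E \to (D \to C)).
              branch 1.1.2.1 (add D):
                ○ open, literals {D=true, E=true}.
              branch 1.1.2.2 (add (E \to (D \to C))):
                (E \to (D \to C)): β-rule — branch into \lnot E  //  (D \to C).
                  branch 1.1.2.2.1 (add \lnot E):
                    × closes — contains both E and \lnot E.
                  branch 1.1.2.2.2 (add (D \to C)):
                    (D \to C): β-rule — branch into \lnot D  //  C.
                      branch 1.1.2.2.2.1 (add \lnot D):
                        × closes — contains both D and \lnot D.
                      branch 1.1.2.2.2.2 (add C):
                        ○ open, literals {C=true, D=true, E=true}.
      branch 1.2 (add A):
        \lnot (\lnot D \leftrightarrow D): β-rule — branch into \lnot D, \lnot D  //  \lnot \lnot D, D.
          branch 1.2.1 (add \lnot D, \lnot D):
            (D \lor (E \to (D \to C))): β-rule — branch into D  //  (E \to (D \to C)).
              branch 1.2.1.1 (add D):
                × closes — contains both D and \lnot D.
              branch 1.2.1.2 (add (E \to (D \to C))):
                (E \to (D \to C)): β-rule — branch into \lnot E  //  (D \to C).
                  branch 1.2.1.2.1 (add \lnot E):
                    × closes — contains both E and \lnot E.
                  branch 1.2.1.2.2 (add (D \to C)):
                    (D \to C): β-rule — branch into \lnot D  //  C.
                      branch 1.2.1.2.2.1 (add \lnot D):
                        ○ open, literals {A=true, D=false, E=true}.
                      branch 1.2.1.2.2.2 (add C):
                        ○ open, literals {A=true, C=true, D=false, E=true}.
          branch 1.2.2 (add \lnot \lnot D, D):
            (D \lor (E \to (D \to C))): β-rule — branch into D  //  (E \to (D \to C)).
              branch 1.2.2.1 (add D):
                ○ open, literals {A=true, D=true, E=true}.
              branch 1.2.2.2 (add (E \to (D \to C))):
                (E \to (D \to C)): β-rule — branch into \lnot E  //  (D \to C).
                  branch 1.2.2.2.1 (add \lnot E):
                    × closes — contains both E and \lnot E.
                  branch 1.2.2.2.2 (add (D \to C)):
                    (D \to C): β-rule — branch into \lnot D  //  C.
                      branch 1.2.2.2.2.1 (add \lnot D):
                        × closes — contains both D and \lnot D.
                      branch 1.2.2.2.2.2 (add C):
                        ○ open, literals {A=true, C=true, D=true, E=true}.
  branch 2 (add \lnot (D \lor (E \to (D \to C))), \lnot E):
    \lnot (D \lor (E \to (D \to C))): α-rule — add \lnot D, \lnot (E \to (D \to C)).
    \lnot (E \to (D \to C)): α-rule — add E, \lnot (D \to C).
    × closes — contains both E and \lnot E.
8 branches closed, 6 open.
Each open branch fixes some atoms; the unmentioned ones are free. Counting distinct full assignments: branch {D=true, E=true} (A, B, C) contributes 8 new; branch {C=true, D=true, E=true} (A, B) contributes 0 new; branch {A=true, D=false, E=true} (B, C) contributes 4 new; branch {A=true, C=true, D=false, E=true} (B) contributes 0 new; branch {A=true, D=true, E=true} (B, C) contributes 0 new; branch {A=true, C=true, D=true, E=true} (B) contributes 0 new. Total: 12.

12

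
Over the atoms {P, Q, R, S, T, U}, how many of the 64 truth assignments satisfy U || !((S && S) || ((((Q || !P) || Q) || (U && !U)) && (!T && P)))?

46

Initial set: {(U || !((S && S) || ((((Q || !P) || Q) || (U && !U)) && (!T && P))))}.
(U || !((S && S) || ((((Q || !P) || Q) || (U && !U)) && (!T && P)))): β-rule — branch into U  //  !((S && S) || ((((Q || !P) || Q) || (U && !U)) && (!T && P))).
  branch 1 (add U):
    ○ open, literals {U=T}.
  branch 2 (add !((S && S) || ((((Q || !P) || Q) || (U && !U)) && (!T && P)))):
    !((S && S) || ((((Q || !P) || Q) || (U && !U)) && (!T && P))): α-rule — add !(S && S), !((((Q || !P) || Q) || (U && !U)) && (!T && P)).
    !(S && S): β-rule — branch into !S  //  !S.
      branch 2.1 (add !S):
        !((((Q || !P) || Q) || (U && !U)) && (!T && P)): β-rule — branch into !(((Q || !P) || Q) || (U && !U))  //  !(!T && P).
          branch 2.1.1 (add !(((Q || !P) || Q) || (U && !U))):
            !(((Q || !P) || Q) || (U && !U)): α-rule — add !((Q || !P) || Q), !(U && !U).
            !((Q || !P) || Q): α-rule — add !(Q || !P), !Q.
            !(Q || !P): α-rule — add !Q, !!P.
            !(U && !U): β-rule — branch into !U  //  !!U.
              branch 2.1.1.1 (add !U):
                ○ open, literals {P=T, Q=F, S=F, U=F}.
              branch 2.1.1.2 (add !!U):
                ○ open, literals {P=T, Q=F, S=F, U=T}.
          branch 2.1.2 (add !(!T && P)):
            !(!T && P): β-rule — branch into !!T  //  !P.
              branch 2.1.2.1 (add !!T):
                ○ open, literals {S=F, T=T}.
              branch 2.1.2.2 (add !P):
                ○ open, literals {P=F, S=F}.
      branch 2.2 (add !S):
        !((((Q || !P) || Q) || (U && !U)) && (!T && P)): β-rule — branch into !(((Q || !P) || Q) || (U && !U))  //  !(!T && P).
          branch 2.2.1 (add !(((Q || !P) || Q) || (U && !U))):
            !(((Q || !P) || Q) || (U && !U)): α-rule — add !((Q || !P) || Q), !(U && !U).
            !((Q || !P) || Q): α-rule — add !(Q || !P), !Q.
            !(Q || !P): α-rule — add !Q, !!P.
            !(U && !U): β-rule — branch into !U  //  !!U.
              branch 2.2.1.1 (add !U):
                ○ open, literals {P=T, Q=F, S=F, U=F}.
              branch 2.2.1.2 (add !!U):
                ○ open, literals {P=T, Q=F, S=F, U=T}.
          branch 2.2.2 (add !(!T && P)):
            !(!T && P): β-rule — branch into !!T  //  !P.
              branch 2.2.2.1 (add !!T):
                ○ open, literals {S=F, T=T}.
              branch 2.2.2.2 (add !P):
                ○ open, literals {P=F, S=F}.
0 branches closed, 9 open.
Each open branch fixes some atoms; the unmentioned ones are free. Counting distinct full assignments: branch {U=T} (P, Q, R, S, T) contributes 32 new; branch {P=T, Q=F, S=F, U=F} (R, T) contributes 4 new; branch {P=T, Q=F, S=F, U=T} (R, T) contributes 0 new; branch {S=F, T=T} (P, Q, R, U) contributes 6 new; branch {P=F, S=F} (Q, R, T, U) contributes 4 new; branch {P=T, Q=F, S=F, U=F} (R, T) contributes 0 new; branch {P=T, Q=F, S=F, U=T} (R, T) contributes 0 new; branch {S=F, T=T} (P, Q, R, U) contributes 0 new; branch {P=F, S=F} (Q, R, T, U) contributes 0 new. Total: 46.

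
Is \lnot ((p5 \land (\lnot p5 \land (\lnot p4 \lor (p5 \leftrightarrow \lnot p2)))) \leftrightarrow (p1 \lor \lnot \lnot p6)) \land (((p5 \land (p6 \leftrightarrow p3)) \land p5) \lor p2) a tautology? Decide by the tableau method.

Not valid

Assume the negation and expand:
Initial set: {\lnot (\lnot ((p5 \land (\lnot p5 \land (\lnot p4 \lor (p5 \leftrightarrow \lnot p2)))) \leftrightarrow (p1 \lor \lnot \lnot p6)) \land (((p5 \land (p6 \leftrightarrow p3)) \land p5) \lor p2))}.
\lnot (\lnot ((p5 \land (\lnot p5 \land (\lnot p4 \lor (p5 \leftrightarrow \lnot p2)))) \leftrightarrow (p1 \lor \lnot \lnot p6)) \land (((p5 \land (p6 \leftrightarrow p3)) \land p5) \lor p2)): β-rule — branch into \lnot \lnot ((p5 \land (\lnot p5 \land (\lnot p4 \lor (p5 \leftrightarrow \lnot p2)))) \leftrightarrow (p1 \lor \lnot \lnot p6))  //  \lnot (((p5 \land (p6 \leftrightarrow p3)) \land p5) \lor p2).
  branch 1 (add \lnot \lnot ((p5 \land (\lnot p5 \land (\lnot p4 \lor (p5 \leftrightarrow \lnot p2)))) \leftrightarrow (p1 \lor \lnot \lnot p6))):
    \lnot \lnot ((p5 \land (\lnot p5 \land (\lnot p4 \lor (p5 \leftrightarrow \lnot p2)))) \leftrightarrow (p1 \lor \lnot \lnot p6)): β-rule — branch into (p5 \land (\lnot p5 \land (\lnot p4 \lor (p5 \leftrightarrow \lnot p2)))), (p1 \lor \lnot \lnot p6)  //  \lnot (p5 \land (\lnot p5 \land (\lnot p4 \lor (p5 \leftrightarrow \lnot p2)))), \lnot (p1 \lor \lnot \lnot p6).
      branch 1.1 (add (p5 \land (\lnot p5 \land (\lnot p4 \lor (p5 \leftrightarrow \lnot p2)))), (p1 \lor \lnot \lnot p6)):
        (p5 \land (\lnot p5 \land (\lnot p4 \lor (p5 \leftrightarrow \lnot p2)))): α-rule — add p5, (\lnot p5 \land (\lnot p4 \lor (p5 \leftrightarrow \lnot p2))).
        (\lnot p5 \land (\lnot p4 \lor (p5 \leftrightarrow \lnot p2))): α-rule — add \lnot p5, (\lnot p4 \lor (p5 \leftrightarrow \lnot p2)).
        × closes — contains both p5 and \lnot p5.
      branch 1.2 (add \lnot (p5 \land (\lnot p5 \land (\lnot p4 \lor (p5 \leftrightarrow \lnot p2)))), \lnot (p1 \lor \lnot \lnot p6)):
        \lnot (p1 \lor \lnot \lnot p6): α-rule — add \lnot p1, \lnot \lnot \lnot p6.
        \lnot \lnot \lnot p6: drop double negation, giving \lnot p6.
        \lnot (p5 \land (\lnot p5 \land (\lnot p4 \lor (p5 \leftrightarrow \lnot p2)))): β-rule — branch into \lnot p5  //  \lnot (\lnot p5 \land (\lnot p4 \lor (p5 \leftrightarrow \lnot p2))).
          branch 1.2.1 (add \lnot p5):
            ○ open, literals {p1=0, p5=0, p6=0}.
          branch 1.2.2 (add \lnot (\lnot p5 \land (\lnot p4 \lor (p5 \leftrightarrow \lnot p2)))):
            \lnot (\lnot p5 \land (\lnot p4 \lor (p5 \leftrightarrow \lnot p2))): β-rule — branch into \lnot \lnot p5  //  \lnot (\lnot p4 \lor (p5 \leftrightarrow \lnot p2)).
              branch 1.2.2.1 (add \lnot \lnot p5):
                ○ open, literals {p1=0, p5=1, p6=0}.
              branch 1.2.2.2 (add \lnot (\lnot p4 \lor (p5 \leftrightarrow \lnot p2))):
                \lnot (\lnot p4 \lor (p5 \leftrightarrow \lnot p2)): α-rule — add \lnot \lnot p4, \lnot (p5 \leftrightarrow \lnot p2).
                \lnot (p5 \leftrightarrow \lnot p2): β-rule — branch into p5, \lnot \lnot p2  //  \lnot p5, \lnot p2.
                  branch 1.2.2.2.1 (add p5, \lnot \lnot p2):
                    ○ open, literals {p1=0, p2=1, p4=1, p5=1, p6=0}.
                  branch 1.2.2.2.2 (add \lnot p5, \lnot p2):
                    ○ open, literals {p1=0, p2=0, p4=1, p5=0, p6=0}.
  branch 2 (add \lnot (((p5 \land (p6 \leftrightarrow p3)) \land p5) \lor p2)):
    \lnot (((p5 \land (p6 \leftrightarrow p3)) \land p5) \lor p2): α-rule — add \lnot ((p5 \land (p6 \leftrightarrow p3)) \land p5), \lnot p2.
    \lnot ((p5 \land (p6 \leftrightarrow p3)) \land p5): β-rule — branch into \lnot (p5 \land (p6 \leftrightarrow p3))  //  \lnot p5.
      branch 2.1 (add \lnot (p5 \land (p6 \leftrightarrow p3))):
        \lnot (p5 \land (p6 \leftrightarrow p3)): β-rule — branch into \lnot p5  //  \lnot (p6 \leftrightarrow p3).
          branch 2.1.1 (add \lnot p5):
            ○ open, literals {p2=0, p5=0}.
          branch 2.1.2 (add \lnot (p6 \leftrightarrow p3)):
            \lnot (p6 \leftrightarrow p3): β-rule — branch into p6, \lnot p3  //  \lnot p6, p3.
              branch 2.1.2.1 (add p6, \lnot p3):
                ○ open, literals {p2=0, p3=0, p6=1}.
              branch 2.1.2.2 (add \lnot p6, p3):
                ○ open, literals {p2=0, p3=1, p6=0}.
      branch 2.2 (add \lnot p5):
        ○ open, literals {p2=0, p5=0}.
1 branch closed, 8 open.
An open branch gives a countermodel: p1=0, p5=0, p6=0 (unmentioned atoms arbitrary); under it the original formula is false.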